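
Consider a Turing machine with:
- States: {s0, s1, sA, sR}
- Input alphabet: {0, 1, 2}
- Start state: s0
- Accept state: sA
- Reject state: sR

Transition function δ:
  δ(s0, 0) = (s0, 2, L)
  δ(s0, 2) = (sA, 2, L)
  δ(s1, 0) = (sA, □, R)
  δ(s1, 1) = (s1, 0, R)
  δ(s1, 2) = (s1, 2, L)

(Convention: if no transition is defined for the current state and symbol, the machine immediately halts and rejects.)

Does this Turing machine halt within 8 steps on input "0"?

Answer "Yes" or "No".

Execution trace:
Initial: [s0]0
Step 1: δ(s0, 0) = (s0, 2, L) → [s0]□2

No transition is defined for δ(s0, □). By convention the machine halts and rejects.
The machine halted after 1 step (within the 8-step bound).

Answer: Yes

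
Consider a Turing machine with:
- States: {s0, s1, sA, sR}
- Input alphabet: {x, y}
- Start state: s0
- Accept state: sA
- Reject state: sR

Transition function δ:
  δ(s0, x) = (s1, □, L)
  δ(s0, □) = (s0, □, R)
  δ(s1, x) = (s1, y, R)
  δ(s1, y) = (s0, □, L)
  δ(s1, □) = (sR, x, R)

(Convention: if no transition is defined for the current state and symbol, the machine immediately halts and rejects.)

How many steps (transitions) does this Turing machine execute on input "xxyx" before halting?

Execution trace:
Initial: [s0]xxyx
Step 1: δ(s0, x) = (s1, □, L) → [s1]□□xyx
Step 2: δ(s1, □) = (sR, x, R) → x[sR]□xyx

The machine reaches the reject state sR and halts.

The machine executed 2 steps before halting.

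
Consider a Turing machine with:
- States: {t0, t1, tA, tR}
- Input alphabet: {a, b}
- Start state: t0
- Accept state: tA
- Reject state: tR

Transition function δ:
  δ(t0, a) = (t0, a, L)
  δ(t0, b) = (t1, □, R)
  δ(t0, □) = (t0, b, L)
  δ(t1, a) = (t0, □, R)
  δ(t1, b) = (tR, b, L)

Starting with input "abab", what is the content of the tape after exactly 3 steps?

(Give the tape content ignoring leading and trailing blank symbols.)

Execution trace:
Initial: [t0]abab
Step 1: δ(t0, a) = (t0, a, L) → [t0]□abab
Step 2: δ(t0, □) = (t0, b, L) → [t0]□babab
Step 3: δ(t0, □) = (t0, b, L) → [t0]□bbabab

After 3 steps, the tape (ignoring leading/trailing blanks) is: bbabab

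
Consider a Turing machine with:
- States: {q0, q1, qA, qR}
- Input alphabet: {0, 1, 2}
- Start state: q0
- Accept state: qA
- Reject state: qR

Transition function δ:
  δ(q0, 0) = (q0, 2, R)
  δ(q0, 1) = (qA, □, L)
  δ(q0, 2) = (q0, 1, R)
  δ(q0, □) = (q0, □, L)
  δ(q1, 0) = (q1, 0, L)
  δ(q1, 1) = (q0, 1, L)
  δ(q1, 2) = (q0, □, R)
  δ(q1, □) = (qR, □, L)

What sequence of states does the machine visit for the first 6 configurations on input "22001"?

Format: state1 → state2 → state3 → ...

Execution trace:
Initial: [q0]22001
Step 1: δ(q0, 2) = (q0, 1, R) → 1[q0]2001
Step 2: δ(q0, 2) = (q0, 1, R) → 11[q0]001
Step 3: δ(q0, 0) = (q0, 2, R) → 112[q0]01
Step 4: δ(q0, 0) = (q0, 2, R) → 1122[q0]1
Step 5: δ(q0, 1) = (qA, □, L) → 112[qA]2□

The machine reaches the accept state qA and halts.

State sequence: q0 → q0 → q0 → q0 → q0 → qA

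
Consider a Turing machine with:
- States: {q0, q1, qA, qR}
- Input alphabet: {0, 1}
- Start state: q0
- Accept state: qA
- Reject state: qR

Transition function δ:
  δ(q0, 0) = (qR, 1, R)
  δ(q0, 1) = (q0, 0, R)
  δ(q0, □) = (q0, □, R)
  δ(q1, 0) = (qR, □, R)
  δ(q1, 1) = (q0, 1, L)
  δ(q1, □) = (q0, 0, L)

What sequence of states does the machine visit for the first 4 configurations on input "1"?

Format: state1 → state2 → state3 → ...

Execution trace:
Initial: [q0]1
Step 1: δ(q0, 1) = (q0, 0, R) → 0[q0]□
Step 2: δ(q0, □) = (q0, □, R) → 0□[q0]□
Step 3: δ(q0, □) = (q0, □, R) → 0□□[q0]□

State sequence: q0 → q0 → q0 → q0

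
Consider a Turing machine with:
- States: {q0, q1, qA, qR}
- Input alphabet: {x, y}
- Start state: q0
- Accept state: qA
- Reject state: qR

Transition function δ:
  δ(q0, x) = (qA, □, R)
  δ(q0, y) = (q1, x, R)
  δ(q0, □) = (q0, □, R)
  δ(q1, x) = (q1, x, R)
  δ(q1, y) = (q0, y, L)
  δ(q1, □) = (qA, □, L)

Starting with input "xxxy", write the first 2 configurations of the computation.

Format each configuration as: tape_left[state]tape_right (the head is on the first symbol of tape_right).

Transitions applied:
Step 1: δ(q0, x) = (qA, □, R)

The first 2 configurations are:
[q0]xxxy ⊢ □[qA]xxy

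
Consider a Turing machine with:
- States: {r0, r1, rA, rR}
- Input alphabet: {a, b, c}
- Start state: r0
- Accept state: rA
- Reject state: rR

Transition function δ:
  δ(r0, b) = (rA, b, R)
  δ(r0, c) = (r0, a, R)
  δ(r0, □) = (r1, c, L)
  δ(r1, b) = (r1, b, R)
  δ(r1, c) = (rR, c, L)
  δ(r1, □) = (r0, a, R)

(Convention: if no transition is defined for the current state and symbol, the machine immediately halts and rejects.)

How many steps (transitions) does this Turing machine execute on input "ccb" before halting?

Execution trace:
Initial: [r0]ccb
Step 1: δ(r0, c) = (r0, a, R) → a[r0]cb
Step 2: δ(r0, c) = (r0, a, R) → aa[r0]b
Step 3: δ(r0, b) = (rA, b, R) → aab[rA]□

The machine reaches the accept state rA and halts.

The machine executed 3 steps before halting.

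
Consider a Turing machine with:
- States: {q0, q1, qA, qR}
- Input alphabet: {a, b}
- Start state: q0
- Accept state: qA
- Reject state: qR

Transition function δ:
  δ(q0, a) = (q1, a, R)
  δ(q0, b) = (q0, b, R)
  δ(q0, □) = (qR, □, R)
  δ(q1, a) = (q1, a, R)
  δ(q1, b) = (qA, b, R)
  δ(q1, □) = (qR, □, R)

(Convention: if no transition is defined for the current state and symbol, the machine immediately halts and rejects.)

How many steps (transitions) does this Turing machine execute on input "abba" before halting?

Execution trace:
Initial: [q0]abba
Step 1: δ(q0, a) = (q1, a, R) → a[q1]bba
Step 2: δ(q1, b) = (qA, b, R) → ab[qA]ba

The machine reaches the accept state qA and halts.

The machine executed 2 steps before halting.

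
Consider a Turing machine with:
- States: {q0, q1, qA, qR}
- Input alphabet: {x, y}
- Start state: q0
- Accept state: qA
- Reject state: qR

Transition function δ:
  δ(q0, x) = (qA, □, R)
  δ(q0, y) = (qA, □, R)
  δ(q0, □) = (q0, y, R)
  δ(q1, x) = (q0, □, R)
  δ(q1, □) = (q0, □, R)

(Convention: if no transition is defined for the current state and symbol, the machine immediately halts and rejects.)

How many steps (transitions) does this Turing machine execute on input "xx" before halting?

Execution trace:
Initial: [q0]xx
Step 1: δ(q0, x) = (qA, □, R) → □[qA]x

The machine reaches the accept state qA and halts.

The machine executed 1 step before halting.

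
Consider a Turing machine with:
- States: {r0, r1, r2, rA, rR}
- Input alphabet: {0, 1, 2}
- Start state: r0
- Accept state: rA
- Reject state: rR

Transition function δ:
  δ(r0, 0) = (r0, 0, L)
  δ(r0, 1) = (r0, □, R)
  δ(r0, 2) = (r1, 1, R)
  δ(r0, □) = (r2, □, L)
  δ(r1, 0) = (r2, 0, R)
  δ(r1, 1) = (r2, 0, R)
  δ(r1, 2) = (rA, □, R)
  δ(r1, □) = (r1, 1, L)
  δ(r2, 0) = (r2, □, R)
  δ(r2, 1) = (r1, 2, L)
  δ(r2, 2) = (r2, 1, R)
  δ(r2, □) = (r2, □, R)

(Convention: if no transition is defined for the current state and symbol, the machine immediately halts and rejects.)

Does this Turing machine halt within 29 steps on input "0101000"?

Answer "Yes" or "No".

Execution trace:
Initial: [r0]0101000
Step 1: δ(r0, 0) = (r0, 0, L) → [r0]□0101000
Step 2: δ(r0, □) = (r2, □, L) → [r2]□□0101000
Step 3: δ(r2, □) = (r2, □, R) → □[r2]□0101000
Step 4: δ(r2, □) = (r2, □, R) → □□[r2]0101000
Step 5: δ(r2, 0) = (r2, □, R) → □□□[r2]101000
Step 6: δ(r2, 1) = (r1, 2, L) → □□[r1]□201000
Step 7: δ(r1, □) = (r1, 1, L) → □[r1]□1201000
Step 8: δ(r1, □) = (r1, 1, L) → [r1]□11201000
Step 9: δ(r1, □) = (r1, 1, L) → [r1]□111201000
Step 10: δ(r1, □) = (r1, 1, L) → [r1]□1111201000
Step 11: δ(r1, □) = (r1, 1, L) → [r1]□11111201000
Step 12: δ(r1, □) = (r1, 1, L) → [r1]□111111201000
Step 13: δ(r1, □) = (r1, 1, L) → [r1]□1111111201000
Step 14: δ(r1, □) = (r1, 1, L) → [r1]□11111111201000
Step 15: δ(r1, □) = (r1, 1, L) → [r1]□111111111201000
Step 16: δ(r1, □) = (r1, 1, L) → [r1]□1111111111201000
Step 17: δ(r1, □) = (r1, 1, L) → [r1]□11111111111201000
Step 18: δ(r1, □) = (r1, 1, L) → [r1]□111111111111201000
Step 19: δ(r1, □) = (r1, 1, L) → [r1]□1111111111111201000
Step 20: δ(r1, □) = (r1, 1, L) → [r1]□11111111111111201000
Step 21: δ(r1, □) = (r1, 1, L) → [r1]□111111111111111201000
Step 22: δ(r1, □) = (r1, 1, L) → [r1]□1111111111111111201000
Step 23: δ(r1, □) = (r1, 1, L) → [r1]□11111111111111111201000
Step 24: δ(r1, □) = (r1, 1, L) → [r1]□111111111111111111201000
Step 25: δ(r1, □) = (r1, 1, L) → [r1]□1111111111111111111201000
Step 26: δ(r1, □) = (r1, 1, L) → [r1]□11111111111111111111201000
Step 27: δ(r1, □) = (r1, 1, L) → [r1]□111111111111111111111201000
Step 28: δ(r1, □) = (r1, 1, L) → [r1]□1111111111111111111111201000
Step 29: δ(r1, □) = (r1, 1, L) → [r1]□11111111111111111111111201000

The machine has not reached a halting state after 29 steps.
The machine did not halt within the 29-step bound.

Answer: No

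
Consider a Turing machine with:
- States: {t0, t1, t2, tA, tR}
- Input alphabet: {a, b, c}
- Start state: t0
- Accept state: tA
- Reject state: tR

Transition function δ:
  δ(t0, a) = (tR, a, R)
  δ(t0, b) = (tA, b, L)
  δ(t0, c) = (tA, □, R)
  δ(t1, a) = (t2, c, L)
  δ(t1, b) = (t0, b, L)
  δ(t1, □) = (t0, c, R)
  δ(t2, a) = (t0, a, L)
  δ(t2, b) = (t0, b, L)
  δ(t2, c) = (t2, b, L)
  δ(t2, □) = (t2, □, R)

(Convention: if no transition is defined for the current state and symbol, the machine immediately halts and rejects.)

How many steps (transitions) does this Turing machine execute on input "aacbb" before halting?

Execution trace:
Initial: [t0]aacbb
Step 1: δ(t0, a) = (tR, a, R) → a[tR]acbb

The machine reaches the reject state tR and halts.

The machine executed 1 step before halting.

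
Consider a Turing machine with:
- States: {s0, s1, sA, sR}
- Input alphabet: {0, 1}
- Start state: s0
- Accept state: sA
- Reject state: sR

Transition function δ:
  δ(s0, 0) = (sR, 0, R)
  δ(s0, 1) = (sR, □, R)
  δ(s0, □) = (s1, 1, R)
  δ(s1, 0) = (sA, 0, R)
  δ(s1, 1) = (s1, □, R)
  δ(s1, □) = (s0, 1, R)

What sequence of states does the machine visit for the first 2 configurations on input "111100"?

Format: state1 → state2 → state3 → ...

Execution trace:
Initial: [s0]111100
Step 1: δ(s0, 1) = (sR, □, R) → □[sR]11100

The machine reaches the reject state sR and halts.

State sequence: s0 → sR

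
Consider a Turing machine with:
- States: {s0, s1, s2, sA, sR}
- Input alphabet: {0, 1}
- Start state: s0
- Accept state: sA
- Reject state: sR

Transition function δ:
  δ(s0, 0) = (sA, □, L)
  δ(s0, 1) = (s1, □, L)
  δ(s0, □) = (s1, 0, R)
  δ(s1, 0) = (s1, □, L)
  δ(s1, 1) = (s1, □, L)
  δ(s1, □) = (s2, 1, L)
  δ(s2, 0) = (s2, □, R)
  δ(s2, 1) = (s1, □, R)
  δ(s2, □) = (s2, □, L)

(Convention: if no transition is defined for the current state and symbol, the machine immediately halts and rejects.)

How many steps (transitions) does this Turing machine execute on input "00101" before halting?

Execution trace:
Initial: [s0]00101
Step 1: δ(s0, 0) = (sA, □, L) → [sA]□□0101

The machine reaches the accept state sA and halts.

The machine executed 1 step before halting.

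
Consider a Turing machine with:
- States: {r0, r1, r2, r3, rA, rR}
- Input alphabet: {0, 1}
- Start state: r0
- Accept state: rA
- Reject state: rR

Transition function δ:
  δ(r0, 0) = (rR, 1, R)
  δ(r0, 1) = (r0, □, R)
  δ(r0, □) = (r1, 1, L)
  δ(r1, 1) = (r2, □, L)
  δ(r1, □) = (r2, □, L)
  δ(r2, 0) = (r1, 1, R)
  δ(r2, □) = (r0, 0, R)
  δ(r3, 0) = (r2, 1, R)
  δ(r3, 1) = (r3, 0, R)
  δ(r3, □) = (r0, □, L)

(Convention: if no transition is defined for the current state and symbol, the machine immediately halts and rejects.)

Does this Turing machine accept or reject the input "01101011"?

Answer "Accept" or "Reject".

Execution trace:
Initial: [r0]01101011
Step 1: δ(r0, 0) = (rR, 1, R) → 1[rR]1101011

The machine reaches the reject state rR and halts.

Answer: Reject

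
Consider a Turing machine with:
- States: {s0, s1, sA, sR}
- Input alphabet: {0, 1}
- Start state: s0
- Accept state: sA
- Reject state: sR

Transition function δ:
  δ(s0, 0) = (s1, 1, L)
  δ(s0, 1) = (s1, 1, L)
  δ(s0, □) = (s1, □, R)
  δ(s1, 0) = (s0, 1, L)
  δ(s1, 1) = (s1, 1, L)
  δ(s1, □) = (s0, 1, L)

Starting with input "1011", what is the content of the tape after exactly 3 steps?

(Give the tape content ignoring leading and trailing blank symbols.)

Execution trace:
Initial: [s0]1011
Step 1: δ(s0, 1) = (s1, 1, L) → [s1]□1011
Step 2: δ(s1, □) = (s0, 1, L) → [s0]□11011
Step 3: δ(s0, □) = (s1, □, R) → □[s1]11011

After 3 steps, the tape (ignoring leading/trailing blanks) is: 11011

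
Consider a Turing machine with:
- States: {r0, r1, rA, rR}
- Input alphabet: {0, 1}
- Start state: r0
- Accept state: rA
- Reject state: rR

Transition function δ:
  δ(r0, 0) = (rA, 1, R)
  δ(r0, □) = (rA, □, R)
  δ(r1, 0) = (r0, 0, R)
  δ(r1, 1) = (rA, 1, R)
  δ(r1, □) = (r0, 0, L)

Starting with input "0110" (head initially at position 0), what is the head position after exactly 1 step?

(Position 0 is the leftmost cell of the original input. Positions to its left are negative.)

Execution trace (head position shown):
Step 0: [r0]0110  (head at position 0)
Step 1: move right → 1[rA]110  (head at position 1)

After 1 step, the head is at position 1.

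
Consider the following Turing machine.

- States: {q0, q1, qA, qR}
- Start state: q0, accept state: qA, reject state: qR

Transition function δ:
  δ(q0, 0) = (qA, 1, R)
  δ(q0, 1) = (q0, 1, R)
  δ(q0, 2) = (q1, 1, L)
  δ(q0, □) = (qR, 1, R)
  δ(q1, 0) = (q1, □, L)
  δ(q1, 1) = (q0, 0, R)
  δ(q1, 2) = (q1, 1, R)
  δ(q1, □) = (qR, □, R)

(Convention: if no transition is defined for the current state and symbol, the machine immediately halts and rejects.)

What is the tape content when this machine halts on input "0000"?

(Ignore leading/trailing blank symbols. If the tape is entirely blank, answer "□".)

Execution trace:
Initial: [q0]0000
Step 1: δ(q0, 0) = (qA, 1, R) → 1[qA]000

The machine reaches the accept state qA and halts.

Final tape (ignoring leading/trailing blanks): 1000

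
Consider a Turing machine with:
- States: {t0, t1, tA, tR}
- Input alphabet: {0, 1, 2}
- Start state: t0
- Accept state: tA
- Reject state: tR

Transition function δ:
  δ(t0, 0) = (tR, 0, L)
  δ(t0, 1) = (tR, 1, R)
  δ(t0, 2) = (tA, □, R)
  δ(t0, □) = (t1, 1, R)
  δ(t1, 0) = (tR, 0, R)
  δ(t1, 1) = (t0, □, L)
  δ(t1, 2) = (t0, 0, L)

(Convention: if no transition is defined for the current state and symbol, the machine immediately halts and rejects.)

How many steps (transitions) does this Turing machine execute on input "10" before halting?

Execution trace:
Initial: [t0]10
Step 1: δ(t0, 1) = (tR, 1, R) → 1[tR]0

The machine reaches the reject state tR and halts.

The machine executed 1 step before halting.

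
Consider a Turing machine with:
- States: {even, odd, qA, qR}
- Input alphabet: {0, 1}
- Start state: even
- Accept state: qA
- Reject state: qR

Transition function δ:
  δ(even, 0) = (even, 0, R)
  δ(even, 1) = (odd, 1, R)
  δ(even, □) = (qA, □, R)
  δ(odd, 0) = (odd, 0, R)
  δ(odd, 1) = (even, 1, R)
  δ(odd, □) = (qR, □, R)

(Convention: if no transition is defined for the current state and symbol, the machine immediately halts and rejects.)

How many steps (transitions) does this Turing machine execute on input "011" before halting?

Execution trace:
Initial: [even]011
Step 1: δ(even, 0) = (even, 0, R) → 0[even]11
Step 2: δ(even, 1) = (odd, 1, R) → 01[odd]1
Step 3: δ(odd, 1) = (even, 1, R) → 011[even]□
Step 4: δ(even, □) = (qA, □, R) → 011□[qA]□

The machine reaches the accept state qA and halts.

The machine executed 4 steps before halting.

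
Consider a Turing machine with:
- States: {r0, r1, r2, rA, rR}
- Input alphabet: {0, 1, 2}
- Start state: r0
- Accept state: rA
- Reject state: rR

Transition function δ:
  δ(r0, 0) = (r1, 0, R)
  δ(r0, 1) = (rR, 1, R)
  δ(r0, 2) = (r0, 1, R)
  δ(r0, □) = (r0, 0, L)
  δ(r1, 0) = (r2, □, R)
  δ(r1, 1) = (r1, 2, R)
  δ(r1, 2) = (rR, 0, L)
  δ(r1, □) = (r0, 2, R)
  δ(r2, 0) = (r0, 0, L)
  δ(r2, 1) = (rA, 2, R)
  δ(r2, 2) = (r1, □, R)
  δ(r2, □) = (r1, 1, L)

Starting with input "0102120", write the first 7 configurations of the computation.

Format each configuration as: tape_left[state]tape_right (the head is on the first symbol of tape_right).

Transitions applied:
Step 1: δ(r0, 0) = (r1, 0, R)
Step 2: δ(r1, 1) = (r1, 2, R)
Step 3: δ(r1, 0) = (r2, □, R)
Step 4: δ(r2, 2) = (r1, □, R)
Step 5: δ(r1, 1) = (r1, 2, R)
Step 6: δ(r1, 2) = (rR, 0, L)

The first 7 configurations are:
[r0]0102120 ⊢ 0[r1]102120 ⊢ 02[r1]02120 ⊢ 02□[r2]2120 ⊢ 02□□[r1]120 ⊢ 02□□2[r1]20 ⊢ 02□□[rR]200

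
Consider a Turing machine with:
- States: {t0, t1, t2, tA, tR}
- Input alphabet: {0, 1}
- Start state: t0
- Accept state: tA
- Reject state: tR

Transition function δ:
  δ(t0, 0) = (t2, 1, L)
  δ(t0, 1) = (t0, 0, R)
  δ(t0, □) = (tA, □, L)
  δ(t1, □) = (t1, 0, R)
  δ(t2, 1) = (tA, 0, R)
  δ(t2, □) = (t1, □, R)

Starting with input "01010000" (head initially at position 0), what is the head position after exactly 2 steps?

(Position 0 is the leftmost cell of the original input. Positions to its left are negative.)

Execution trace (head position shown):
Step 0: [t0]01010000  (head at position 0)
Step 1: move left → [t2]□11010000  (head at position -1)
Step 2: move right → □[t1]11010000  (head at position 0)

After 2 steps, the head is at position 0.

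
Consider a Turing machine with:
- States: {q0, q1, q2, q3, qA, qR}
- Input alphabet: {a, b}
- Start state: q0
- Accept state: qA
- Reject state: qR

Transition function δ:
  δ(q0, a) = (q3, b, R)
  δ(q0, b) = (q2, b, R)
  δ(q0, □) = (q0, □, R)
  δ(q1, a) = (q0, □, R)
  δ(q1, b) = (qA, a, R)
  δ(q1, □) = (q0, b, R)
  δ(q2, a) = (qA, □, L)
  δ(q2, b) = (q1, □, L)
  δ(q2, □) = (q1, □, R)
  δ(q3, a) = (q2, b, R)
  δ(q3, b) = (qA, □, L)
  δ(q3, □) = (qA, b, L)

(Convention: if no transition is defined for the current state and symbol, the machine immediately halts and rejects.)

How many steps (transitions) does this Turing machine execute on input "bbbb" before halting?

Execution trace:
Initial: [q0]bbbb
Step 1: δ(q0, b) = (q2, b, R) → b[q2]bbb
Step 2: δ(q2, b) = (q1, □, L) → [q1]b□bb
Step 3: δ(q1, b) = (qA, a, R) → a[qA]□bb

The machine reaches the accept state qA and halts.

The machine executed 3 steps before halting.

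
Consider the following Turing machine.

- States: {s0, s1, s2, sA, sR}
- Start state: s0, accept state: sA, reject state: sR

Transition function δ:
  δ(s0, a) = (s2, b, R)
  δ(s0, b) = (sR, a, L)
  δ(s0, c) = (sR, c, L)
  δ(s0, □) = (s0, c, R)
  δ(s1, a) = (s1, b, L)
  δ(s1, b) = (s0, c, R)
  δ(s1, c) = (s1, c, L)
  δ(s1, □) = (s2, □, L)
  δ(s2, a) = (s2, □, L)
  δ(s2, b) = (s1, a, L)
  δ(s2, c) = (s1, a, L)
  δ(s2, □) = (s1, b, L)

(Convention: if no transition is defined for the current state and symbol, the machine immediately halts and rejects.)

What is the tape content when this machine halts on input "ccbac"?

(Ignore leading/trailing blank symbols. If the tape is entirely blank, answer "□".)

Execution trace:
Initial: [s0]ccbac
Step 1: δ(s0, c) = (sR, c, L) → [sR]□ccbac

The machine reaches the reject state sR and halts.

Final tape (ignoring leading/trailing blanks): ccbac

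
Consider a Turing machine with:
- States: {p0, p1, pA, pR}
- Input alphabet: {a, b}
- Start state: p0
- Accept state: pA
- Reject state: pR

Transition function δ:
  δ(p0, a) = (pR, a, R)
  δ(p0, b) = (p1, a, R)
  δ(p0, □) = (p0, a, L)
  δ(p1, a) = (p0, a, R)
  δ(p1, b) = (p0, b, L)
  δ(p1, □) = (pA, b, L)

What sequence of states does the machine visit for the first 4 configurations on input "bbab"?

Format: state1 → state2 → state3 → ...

Execution trace:
Initial: [p0]bbab
Step 1: δ(p0, b) = (p1, a, R) → a[p1]bab
Step 2: δ(p1, b) = (p0, b, L) → [p0]abab
Step 3: δ(p0, a) = (pR, a, R) → a[pR]bab

The machine reaches the reject state pR and halts.

State sequence: p0 → p1 → p0 → pR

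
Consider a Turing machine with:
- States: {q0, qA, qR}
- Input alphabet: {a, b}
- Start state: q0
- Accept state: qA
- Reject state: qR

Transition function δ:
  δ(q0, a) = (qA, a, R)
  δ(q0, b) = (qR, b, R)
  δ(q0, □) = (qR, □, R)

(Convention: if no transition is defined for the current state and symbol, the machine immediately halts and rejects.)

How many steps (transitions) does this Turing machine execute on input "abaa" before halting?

Execution trace:
Initial: [q0]abaa
Step 1: δ(q0, a) = (qA, a, R) → a[qA]baa

The machine reaches the accept state qA and halts.

The machine executed 1 step before halting.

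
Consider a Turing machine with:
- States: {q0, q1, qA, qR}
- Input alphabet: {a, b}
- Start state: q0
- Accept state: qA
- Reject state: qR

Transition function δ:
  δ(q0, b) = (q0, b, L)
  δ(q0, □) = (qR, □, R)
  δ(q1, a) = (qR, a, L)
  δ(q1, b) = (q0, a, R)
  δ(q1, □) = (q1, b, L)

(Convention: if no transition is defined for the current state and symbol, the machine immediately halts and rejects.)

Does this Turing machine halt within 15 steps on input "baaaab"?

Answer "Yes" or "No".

Execution trace:
Initial: [q0]baaaab
Step 1: δ(q0, b) = (q0, b, L) → [q0]□baaaab
Step 2: δ(q0, □) = (qR, □, R) → □[qR]baaaab

The machine reaches the reject state qR and halts.
The machine halted after 2 steps (within the 15-step bound).

Answer: Yes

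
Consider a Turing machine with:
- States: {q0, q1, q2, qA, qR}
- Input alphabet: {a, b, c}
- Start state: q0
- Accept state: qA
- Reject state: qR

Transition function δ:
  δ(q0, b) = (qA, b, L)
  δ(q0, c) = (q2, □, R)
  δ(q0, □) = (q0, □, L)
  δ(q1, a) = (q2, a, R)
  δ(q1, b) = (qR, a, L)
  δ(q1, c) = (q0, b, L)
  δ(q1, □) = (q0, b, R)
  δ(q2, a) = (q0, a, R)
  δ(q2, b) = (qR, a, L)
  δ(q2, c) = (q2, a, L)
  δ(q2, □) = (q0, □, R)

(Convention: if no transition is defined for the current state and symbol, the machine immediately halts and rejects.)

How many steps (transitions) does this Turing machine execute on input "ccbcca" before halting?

Execution trace:
Initial: [q0]ccbcca
Step 1: δ(q0, c) = (q2, □, R) → □[q2]cbcca
Step 2: δ(q2, c) = (q2, a, L) → [q2]□abcca
Step 3: δ(q2, □) = (q0, □, R) → □[q0]abcca

No transition is defined for δ(q0, a). By convention the machine halts and rejects.

The machine executed 3 steps before halting.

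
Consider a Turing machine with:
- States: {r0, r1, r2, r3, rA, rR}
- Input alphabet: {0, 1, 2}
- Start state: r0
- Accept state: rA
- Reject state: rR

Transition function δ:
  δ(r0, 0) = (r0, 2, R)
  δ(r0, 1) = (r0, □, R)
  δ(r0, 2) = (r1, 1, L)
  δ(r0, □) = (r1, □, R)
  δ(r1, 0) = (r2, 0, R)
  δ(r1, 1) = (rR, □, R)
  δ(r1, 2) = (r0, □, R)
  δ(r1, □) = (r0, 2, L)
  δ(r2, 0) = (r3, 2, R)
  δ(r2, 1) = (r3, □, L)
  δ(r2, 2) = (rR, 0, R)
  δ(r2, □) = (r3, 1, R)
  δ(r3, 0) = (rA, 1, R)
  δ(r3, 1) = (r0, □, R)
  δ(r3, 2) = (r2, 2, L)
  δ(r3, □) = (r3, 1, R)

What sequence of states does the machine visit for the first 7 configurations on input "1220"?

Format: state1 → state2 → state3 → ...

Execution trace:
Initial: [r0]1220
Step 1: δ(r0, 1) = (r0, □, R) → □[r0]220
Step 2: δ(r0, 2) = (r1, 1, L) → [r1]□120
Step 3: δ(r1, □) = (r0, 2, L) → [r0]□2120
Step 4: δ(r0, □) = (r1, □, R) → □[r1]2120
Step 5: δ(r1, 2) = (r0, □, R) → □□[r0]120
Step 6: δ(r0, 1) = (r0, □, R) → □□□[r0]20

State sequence: r0 → r0 → r1 → r0 → r1 → r0 → r0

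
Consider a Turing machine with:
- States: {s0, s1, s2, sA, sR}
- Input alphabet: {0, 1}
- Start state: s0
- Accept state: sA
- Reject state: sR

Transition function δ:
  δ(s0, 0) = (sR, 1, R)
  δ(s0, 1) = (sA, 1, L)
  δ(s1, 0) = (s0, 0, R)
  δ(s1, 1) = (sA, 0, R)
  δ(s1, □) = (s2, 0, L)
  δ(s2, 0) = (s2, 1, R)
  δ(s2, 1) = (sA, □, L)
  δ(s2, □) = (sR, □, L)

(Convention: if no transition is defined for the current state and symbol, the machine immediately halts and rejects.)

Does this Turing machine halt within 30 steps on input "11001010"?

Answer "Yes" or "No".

Execution trace:
Initial: [s0]11001010
Step 1: δ(s0, 1) = (sA, 1, L) → [sA]□11001010

The machine reaches the accept state sA and halts.
The machine halted after 1 step (within the 30-step bound).

Answer: Yes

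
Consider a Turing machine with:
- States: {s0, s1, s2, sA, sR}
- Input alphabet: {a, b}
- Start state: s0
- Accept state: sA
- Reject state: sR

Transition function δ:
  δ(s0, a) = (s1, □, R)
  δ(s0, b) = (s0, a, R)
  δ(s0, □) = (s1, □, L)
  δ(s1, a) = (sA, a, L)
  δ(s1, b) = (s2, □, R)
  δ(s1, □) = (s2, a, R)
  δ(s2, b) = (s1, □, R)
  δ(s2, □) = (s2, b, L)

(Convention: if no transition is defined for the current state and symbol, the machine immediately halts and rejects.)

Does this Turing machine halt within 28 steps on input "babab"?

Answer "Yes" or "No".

Execution trace:
Initial: [s0]babab
Step 1: δ(s0, b) = (s0, a, R) → a[s0]abab
Step 2: δ(s0, a) = (s1, □, R) → a□[s1]bab
Step 3: δ(s1, b) = (s2, □, R) → a□□[s2]ab

No transition is defined for δ(s2, a). By convention the machine halts and rejects.
The machine halted after 3 steps (within the 28-step bound).

Answer: Yes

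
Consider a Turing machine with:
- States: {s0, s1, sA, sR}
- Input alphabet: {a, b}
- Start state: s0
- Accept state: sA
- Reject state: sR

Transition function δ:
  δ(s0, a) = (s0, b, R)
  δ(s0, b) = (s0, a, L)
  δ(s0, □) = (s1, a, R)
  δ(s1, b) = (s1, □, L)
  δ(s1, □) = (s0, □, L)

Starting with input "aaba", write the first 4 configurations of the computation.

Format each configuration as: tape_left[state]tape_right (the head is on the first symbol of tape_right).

Transitions applied:
Step 1: δ(s0, a) = (s0, b, R)
Step 2: δ(s0, a) = (s0, b, R)
Step 3: δ(s0, b) = (s0, a, L)

The first 4 configurations are:
[s0]aaba ⊢ b[s0]aba ⊢ bb[s0]ba ⊢ b[s0]baa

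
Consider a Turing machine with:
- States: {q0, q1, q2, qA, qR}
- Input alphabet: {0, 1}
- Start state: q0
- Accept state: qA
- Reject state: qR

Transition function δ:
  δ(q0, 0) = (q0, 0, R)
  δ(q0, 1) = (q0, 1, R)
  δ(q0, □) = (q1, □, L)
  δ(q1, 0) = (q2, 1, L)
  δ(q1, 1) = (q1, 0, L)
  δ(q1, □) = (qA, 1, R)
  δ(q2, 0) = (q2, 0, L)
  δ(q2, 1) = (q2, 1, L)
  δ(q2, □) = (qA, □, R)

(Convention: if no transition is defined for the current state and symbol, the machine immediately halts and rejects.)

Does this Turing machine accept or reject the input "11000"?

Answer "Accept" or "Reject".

Execution trace:
Initial: [q0]11000
Step 1: δ(q0, 1) = (q0, 1, R) → 1[q0]1000
Step 2: δ(q0, 1) = (q0, 1, R) → 11[q0]000
Step 3: δ(q0, 0) = (q0, 0, R) → 110[q0]00
Step 4: δ(q0, 0) = (q0, 0, R) → 1100[q0]0
Step 5: δ(q0, 0) = (q0, 0, R) → 11000[q0]□
Step 6: δ(q0, □) = (q1, □, L) → 1100[q1]0□
Step 7: δ(q1, 0) = (q2, 1, L) → 110[q2]01□
Step 8: δ(q2, 0) = (q2, 0, L) → 11[q2]001□
Step 9: δ(q2, 0) = (q2, 0, L) → 1[q2]1001□
Step 10: δ(q2, 1) = (q2, 1, L) → [q2]11001□
Step 11: δ(q2, 1) = (q2, 1, L) → [q2]□11001□
Step 12: δ(q2, □) = (qA, □, R) → □[qA]11001□

The machine reaches the accept state qA and halts.

Answer: Accept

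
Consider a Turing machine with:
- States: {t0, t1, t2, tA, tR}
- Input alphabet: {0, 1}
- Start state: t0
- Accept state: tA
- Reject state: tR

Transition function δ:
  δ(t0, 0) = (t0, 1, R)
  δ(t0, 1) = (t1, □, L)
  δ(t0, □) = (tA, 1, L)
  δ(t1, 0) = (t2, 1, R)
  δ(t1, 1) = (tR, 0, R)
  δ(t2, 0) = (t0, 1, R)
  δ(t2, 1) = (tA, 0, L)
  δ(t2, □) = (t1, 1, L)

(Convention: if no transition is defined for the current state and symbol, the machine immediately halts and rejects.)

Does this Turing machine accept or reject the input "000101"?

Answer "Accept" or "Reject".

Execution trace:
Initial: [t0]000101
Step 1: δ(t0, 0) = (t0, 1, R) → 1[t0]00101
Step 2: δ(t0, 0) = (t0, 1, R) → 11[t0]0101
Step 3: δ(t0, 0) = (t0, 1, R) → 111[t0]101
Step 4: δ(t0, 1) = (t1, □, L) → 11[t1]1□01
Step 5: δ(t1, 1) = (tR, 0, R) → 110[tR]□01

The machine reaches the reject state tR and halts.

Answer: Reject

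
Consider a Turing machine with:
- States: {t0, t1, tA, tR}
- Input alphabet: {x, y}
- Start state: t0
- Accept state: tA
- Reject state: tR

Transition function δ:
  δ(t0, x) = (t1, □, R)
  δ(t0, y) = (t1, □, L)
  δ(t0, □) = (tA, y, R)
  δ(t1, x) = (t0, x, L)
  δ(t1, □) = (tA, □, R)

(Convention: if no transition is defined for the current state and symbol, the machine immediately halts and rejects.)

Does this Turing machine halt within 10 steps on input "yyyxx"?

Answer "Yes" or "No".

Execution trace:
Initial: [t0]yyyxx
Step 1: δ(t0, y) = (t1, □, L) → [t1]□□yyxx
Step 2: δ(t1, □) = (tA, □, R) → □[tA]□yyxx

The machine reaches the accept state tA and halts.
The machine halted after 2 steps (within the 10-step bound).

Answer: Yes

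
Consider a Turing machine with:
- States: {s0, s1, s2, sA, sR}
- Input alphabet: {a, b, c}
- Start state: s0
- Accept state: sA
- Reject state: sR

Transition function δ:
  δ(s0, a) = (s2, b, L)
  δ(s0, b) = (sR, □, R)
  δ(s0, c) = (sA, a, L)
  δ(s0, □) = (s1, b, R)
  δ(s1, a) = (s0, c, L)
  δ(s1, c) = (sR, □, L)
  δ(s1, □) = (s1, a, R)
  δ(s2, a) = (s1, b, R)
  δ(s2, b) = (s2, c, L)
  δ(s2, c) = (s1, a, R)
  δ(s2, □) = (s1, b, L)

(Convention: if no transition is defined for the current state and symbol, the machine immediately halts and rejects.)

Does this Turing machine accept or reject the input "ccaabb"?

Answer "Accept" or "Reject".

Execution trace:
Initial: [s0]ccaabb
Step 1: δ(s0, c) = (sA, a, L) → [sA]□acaabb

The machine reaches the accept state sA and halts.

Answer: Accept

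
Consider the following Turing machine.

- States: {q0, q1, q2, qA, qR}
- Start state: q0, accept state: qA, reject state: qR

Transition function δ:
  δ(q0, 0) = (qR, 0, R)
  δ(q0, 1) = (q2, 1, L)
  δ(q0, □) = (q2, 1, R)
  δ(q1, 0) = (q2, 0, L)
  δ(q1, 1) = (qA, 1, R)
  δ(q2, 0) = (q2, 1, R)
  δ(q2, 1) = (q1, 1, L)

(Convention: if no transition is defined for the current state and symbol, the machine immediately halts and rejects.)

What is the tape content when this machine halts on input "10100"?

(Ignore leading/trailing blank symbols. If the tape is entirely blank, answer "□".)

Execution trace:
Initial: [q0]10100
Step 1: δ(q0, 1) = (q2, 1, L) → [q2]□10100

No transition is defined for δ(q2, □). By convention the machine halts and rejects.

Final tape (ignoring leading/trailing blanks): 10100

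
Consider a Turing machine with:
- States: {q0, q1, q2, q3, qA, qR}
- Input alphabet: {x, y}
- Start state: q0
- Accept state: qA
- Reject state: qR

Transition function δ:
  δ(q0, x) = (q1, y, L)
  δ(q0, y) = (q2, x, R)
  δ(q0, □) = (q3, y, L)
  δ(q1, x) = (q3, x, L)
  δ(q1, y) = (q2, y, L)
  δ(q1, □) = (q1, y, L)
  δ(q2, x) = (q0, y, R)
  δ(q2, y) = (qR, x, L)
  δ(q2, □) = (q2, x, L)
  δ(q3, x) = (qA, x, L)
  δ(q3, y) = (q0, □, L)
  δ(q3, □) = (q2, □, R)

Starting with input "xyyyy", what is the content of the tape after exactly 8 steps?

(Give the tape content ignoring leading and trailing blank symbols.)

Execution trace:
Initial: [q0]xyyyy
Step 1: δ(q0, x) = (q1, y, L) → [q1]□yyyyy
Step 2: δ(q1, □) = (q1, y, L) → [q1]□yyyyyy
Step 3: δ(q1, □) = (q1, y, L) → [q1]□yyyyyyy
Step 4: δ(q1, □) = (q1, y, L) → [q1]□yyyyyyyy
Step 5: δ(q1, □) = (q1, y, L) → [q1]□yyyyyyyyy
Step 6: δ(q1, □) = (q1, y, L) → [q1]□yyyyyyyyyy
Step 7: δ(q1, □) = (q1, y, L) → [q1]□yyyyyyyyyyy
Step 8: δ(q1, □) = (q1, y, L) → [q1]□yyyyyyyyyyyy

After 8 steps, the tape (ignoring leading/trailing blanks) is: yyyyyyyyyyyy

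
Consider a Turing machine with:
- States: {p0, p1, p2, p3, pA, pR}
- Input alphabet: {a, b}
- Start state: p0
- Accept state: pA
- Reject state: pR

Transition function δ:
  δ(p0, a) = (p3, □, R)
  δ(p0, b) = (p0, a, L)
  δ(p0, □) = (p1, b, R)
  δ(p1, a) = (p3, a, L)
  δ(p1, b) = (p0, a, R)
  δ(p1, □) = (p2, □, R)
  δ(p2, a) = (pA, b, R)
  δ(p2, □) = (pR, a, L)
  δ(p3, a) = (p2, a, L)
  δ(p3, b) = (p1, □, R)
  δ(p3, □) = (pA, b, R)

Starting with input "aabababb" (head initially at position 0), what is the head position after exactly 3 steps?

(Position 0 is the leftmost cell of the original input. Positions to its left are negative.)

Execution trace (head position shown):
Step 0: [p0]aabababb  (head at position 0)
Step 1: move right → □[p3]abababb  (head at position 1)
Step 2: move left → [p2]□abababb  (head at position 0)
Step 3: move left → [pR]□aabababb  (head at position -1)

After 3 steps, the head is at position -1.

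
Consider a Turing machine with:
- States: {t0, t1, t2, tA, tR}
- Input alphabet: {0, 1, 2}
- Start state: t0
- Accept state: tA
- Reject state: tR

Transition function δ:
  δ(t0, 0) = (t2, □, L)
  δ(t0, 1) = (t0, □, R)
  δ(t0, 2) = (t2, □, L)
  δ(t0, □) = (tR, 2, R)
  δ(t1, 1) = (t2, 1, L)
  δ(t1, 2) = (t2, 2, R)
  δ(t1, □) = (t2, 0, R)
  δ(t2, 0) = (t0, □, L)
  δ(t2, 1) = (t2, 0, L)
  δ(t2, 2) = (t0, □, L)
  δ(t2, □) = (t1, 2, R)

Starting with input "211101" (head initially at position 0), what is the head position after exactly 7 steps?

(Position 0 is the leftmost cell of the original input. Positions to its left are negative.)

Execution trace (head position shown):
Step 0: [t0]211101  (head at position 0)
Step 1: move left → [t2]□□11101  (head at position -1)
Step 2: move right → 2[t1]□11101  (head at position 0)
Step 3: move right → 20[t2]11101  (head at position 1)
Step 4: move left → 2[t2]001101  (head at position 0)
Step 5: move left → [t0]2□01101  (head at position -1)
Step 6: move left → [t2]□□□01101  (head at position -2)
Step 7: move right → 2[t1]□□01101  (head at position -1)

After 7 steps, the head is at position -1.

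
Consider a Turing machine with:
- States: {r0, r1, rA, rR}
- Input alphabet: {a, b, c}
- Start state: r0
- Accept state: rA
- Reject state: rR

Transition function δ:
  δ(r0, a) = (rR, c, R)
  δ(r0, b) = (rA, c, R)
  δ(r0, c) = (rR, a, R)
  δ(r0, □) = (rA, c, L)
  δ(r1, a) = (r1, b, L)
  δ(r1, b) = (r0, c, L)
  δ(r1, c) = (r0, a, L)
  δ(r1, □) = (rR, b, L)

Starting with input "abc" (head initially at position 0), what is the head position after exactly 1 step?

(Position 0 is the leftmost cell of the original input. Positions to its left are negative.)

Execution trace (head position shown):
Step 0: [r0]abc  (head at position 0)
Step 1: move right → c[rR]bc  (head at position 1)

After 1 step, the head is at position 1.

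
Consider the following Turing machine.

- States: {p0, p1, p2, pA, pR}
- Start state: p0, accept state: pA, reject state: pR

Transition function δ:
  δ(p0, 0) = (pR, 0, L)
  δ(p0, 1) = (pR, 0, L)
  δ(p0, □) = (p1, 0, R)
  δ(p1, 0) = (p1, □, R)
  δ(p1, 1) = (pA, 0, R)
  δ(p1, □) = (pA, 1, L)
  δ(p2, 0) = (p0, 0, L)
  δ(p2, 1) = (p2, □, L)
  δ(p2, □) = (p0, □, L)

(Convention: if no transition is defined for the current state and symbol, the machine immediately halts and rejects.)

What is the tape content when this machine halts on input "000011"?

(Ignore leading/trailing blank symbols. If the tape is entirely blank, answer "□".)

Execution trace:
Initial: [p0]000011
Step 1: δ(p0, 0) = (pR, 0, L) → [pR]□000011

The machine reaches the reject state pR and halts.

Final tape (ignoring leading/trailing blanks): 000011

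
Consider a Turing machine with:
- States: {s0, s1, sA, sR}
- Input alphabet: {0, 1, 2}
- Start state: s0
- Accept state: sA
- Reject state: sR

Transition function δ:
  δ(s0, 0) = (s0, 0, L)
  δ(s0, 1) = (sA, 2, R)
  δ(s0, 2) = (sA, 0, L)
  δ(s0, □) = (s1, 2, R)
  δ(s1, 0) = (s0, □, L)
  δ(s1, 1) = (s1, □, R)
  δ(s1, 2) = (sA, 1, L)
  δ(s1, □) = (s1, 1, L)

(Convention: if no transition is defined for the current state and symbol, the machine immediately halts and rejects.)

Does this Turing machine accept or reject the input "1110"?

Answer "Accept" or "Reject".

Execution trace:
Initial: [s0]1110
Step 1: δ(s0, 1) = (sA, 2, R) → 2[sA]110

The machine reaches the accept state sA and halts.

Answer: Accept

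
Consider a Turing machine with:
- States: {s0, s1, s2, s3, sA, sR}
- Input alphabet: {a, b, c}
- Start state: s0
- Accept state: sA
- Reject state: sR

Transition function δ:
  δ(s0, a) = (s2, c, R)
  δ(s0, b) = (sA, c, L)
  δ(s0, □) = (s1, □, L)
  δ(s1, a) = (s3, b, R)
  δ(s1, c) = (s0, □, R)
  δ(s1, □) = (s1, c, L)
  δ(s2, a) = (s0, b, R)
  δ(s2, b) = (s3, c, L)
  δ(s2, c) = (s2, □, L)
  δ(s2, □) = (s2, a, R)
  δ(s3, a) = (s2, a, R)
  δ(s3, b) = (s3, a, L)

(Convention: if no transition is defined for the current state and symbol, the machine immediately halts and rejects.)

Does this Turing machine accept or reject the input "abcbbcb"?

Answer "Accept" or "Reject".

Execution trace:
Initial: [s0]abcbbcb
Step 1: δ(s0, a) = (s2, c, R) → c[s2]bcbbcb
Step 2: δ(s2, b) = (s3, c, L) → [s3]cccbbcb

No transition is defined for δ(s3, c). By convention the machine halts and rejects.

Answer: Reject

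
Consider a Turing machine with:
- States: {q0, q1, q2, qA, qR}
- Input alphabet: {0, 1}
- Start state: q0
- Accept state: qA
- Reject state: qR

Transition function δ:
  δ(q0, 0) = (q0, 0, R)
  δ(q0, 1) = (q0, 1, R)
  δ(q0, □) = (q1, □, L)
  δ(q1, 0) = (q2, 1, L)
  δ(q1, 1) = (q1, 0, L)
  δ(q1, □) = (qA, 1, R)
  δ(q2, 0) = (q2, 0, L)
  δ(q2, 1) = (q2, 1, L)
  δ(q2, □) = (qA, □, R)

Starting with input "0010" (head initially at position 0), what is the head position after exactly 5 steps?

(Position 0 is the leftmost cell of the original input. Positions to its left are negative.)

Execution trace (head position shown):
Step 0: [q0]0010  (head at position 0)
Step 1: move right → 0[q0]010  (head at position 1)
Step 2: move right → 00[q0]10  (head at position 2)
Step 3: move right → 001[q0]0  (head at position 3)
Step 4: move right → 0010[q0]□  (head at position 4)
Step 5: move left → 001[q1]0□  (head at position 3)

After 5 steps, the head is at position 3.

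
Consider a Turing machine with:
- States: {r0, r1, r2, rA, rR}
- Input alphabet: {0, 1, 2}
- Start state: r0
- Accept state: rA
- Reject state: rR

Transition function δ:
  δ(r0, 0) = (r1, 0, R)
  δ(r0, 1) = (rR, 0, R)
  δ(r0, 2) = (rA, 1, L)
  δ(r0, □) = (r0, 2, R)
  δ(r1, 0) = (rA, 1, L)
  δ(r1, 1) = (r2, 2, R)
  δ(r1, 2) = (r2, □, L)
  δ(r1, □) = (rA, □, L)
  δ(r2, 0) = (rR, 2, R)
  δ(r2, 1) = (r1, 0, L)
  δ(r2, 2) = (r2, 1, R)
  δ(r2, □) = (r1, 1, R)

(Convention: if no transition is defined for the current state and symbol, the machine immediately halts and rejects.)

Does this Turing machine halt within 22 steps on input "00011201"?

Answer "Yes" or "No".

Execution trace:
Initial: [r0]00011201
Step 1: δ(r0, 0) = (r1, 0, R) → 0[r1]0011201
Step 2: δ(r1, 0) = (rA, 1, L) → [rA]01011201

The machine reaches the accept state rA and halts.
The machine halted after 2 steps (within the 22-step bound).

Answer: Yes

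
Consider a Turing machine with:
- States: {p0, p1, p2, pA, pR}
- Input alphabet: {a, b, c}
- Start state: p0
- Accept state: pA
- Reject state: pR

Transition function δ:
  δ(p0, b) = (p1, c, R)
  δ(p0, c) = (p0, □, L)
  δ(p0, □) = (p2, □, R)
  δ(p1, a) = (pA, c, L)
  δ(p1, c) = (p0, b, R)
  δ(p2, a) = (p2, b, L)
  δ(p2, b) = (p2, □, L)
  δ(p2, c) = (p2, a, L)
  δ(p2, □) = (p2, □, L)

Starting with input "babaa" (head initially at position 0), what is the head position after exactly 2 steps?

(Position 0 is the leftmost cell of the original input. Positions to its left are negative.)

Execution trace (head position shown):
Step 0: [p0]babaa  (head at position 0)
Step 1: move right → c[p1]abaa  (head at position 1)
Step 2: move left → [pA]ccbaa  (head at position 0)

After 2 steps, the head is at position 0.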